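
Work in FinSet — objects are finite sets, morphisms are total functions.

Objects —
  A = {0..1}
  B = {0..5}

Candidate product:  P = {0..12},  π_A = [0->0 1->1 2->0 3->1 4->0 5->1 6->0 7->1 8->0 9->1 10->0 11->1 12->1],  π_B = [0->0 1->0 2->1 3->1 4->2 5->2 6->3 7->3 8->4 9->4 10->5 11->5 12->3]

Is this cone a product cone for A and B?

Answer: NOT A VALID PRODUCT — |P|=13 ≠ |A|·|B|=12

Work:
|A|·|B| = 2·6 = 12;  |P| = 13
  → cardinalities differ; no bijection possible.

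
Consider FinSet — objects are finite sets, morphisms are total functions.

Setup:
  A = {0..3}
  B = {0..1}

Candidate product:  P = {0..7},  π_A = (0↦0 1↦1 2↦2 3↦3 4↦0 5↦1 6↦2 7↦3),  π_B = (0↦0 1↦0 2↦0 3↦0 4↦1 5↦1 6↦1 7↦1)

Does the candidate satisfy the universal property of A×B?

Answer: VALID PRODUCT

Trace:
|A|·|B| = 4·2 = 8;  |P| = 8
Check the pairing map k ↦ (π_A(k), π_B(k)):
  0 ↦ (0,0)
  1 ↦ (1,0)
  2 ↦ (2,0)
  3 ↦ (3,0)
  4 ↦ (0,1)
  5 ↦ (1,1)
  6 ↦ (2,1)
  7 ↦ (3,1)
distinct pairs in image: 8 / 8 needed
  → bijection onto A×B; projections well-typed.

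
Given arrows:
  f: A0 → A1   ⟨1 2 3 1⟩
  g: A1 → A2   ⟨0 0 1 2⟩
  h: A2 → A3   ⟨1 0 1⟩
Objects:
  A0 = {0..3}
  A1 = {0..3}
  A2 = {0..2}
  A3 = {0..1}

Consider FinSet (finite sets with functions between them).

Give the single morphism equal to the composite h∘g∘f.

Answer: ⟨1 0 1 1⟩

Trace:
  0 f→1 g→0 h→1
  1 f→2 g→1 h→0
  2 f→3 g→2 h→1
  3 f→1 g→0 h→1
result: ⟨1 0 1 1⟩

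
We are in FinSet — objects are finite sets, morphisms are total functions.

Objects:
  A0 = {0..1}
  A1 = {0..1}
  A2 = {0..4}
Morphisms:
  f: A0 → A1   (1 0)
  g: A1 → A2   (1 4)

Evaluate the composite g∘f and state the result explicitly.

Answer: (4 1)

Derivation:
  0 f→1 g→4
  1 f→0 g→1
composite: (4 1)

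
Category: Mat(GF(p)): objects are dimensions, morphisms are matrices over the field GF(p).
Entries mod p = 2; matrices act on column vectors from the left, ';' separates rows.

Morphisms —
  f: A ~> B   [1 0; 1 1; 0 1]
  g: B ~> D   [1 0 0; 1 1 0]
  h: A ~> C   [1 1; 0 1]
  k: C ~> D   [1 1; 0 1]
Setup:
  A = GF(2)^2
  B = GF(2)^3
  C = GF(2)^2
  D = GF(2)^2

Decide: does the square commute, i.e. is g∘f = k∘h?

Path 1 = f;g:
  e0=(1,0) f~>(1,1,0) g~>(1,0)
  e1=(0,1) f~>(0,1,1) g~>(0,1)
  result₁ = [1 0; 0 1]
Path 2 = h;k:
  e0=(1,0) h~>(1,0) k~>(1,0)
  e1=(0,1) h~>(1,1) k~>(0,1)
  result₂ = [1 0; 0 1]
Equal? YES — commutes

Answer: COMMUTES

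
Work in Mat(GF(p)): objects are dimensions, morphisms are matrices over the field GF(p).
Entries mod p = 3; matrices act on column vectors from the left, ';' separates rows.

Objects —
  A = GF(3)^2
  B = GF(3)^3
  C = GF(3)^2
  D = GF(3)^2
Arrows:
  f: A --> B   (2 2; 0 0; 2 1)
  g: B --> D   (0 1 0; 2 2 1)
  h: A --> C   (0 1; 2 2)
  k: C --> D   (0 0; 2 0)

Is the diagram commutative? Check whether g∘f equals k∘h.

1) trace f;g:
  e0=(1,0) f-->(2,0,2) g-->(0,0)
  e1=(0,1) f-->(2,0,1) g-->(0,2)
  result₁ = (0 0; 0 2)
2) trace h;k:
  e0=(1,0) h-->(0,2) k-->(0,0)
  e1=(0,1) h-->(1,2) k-->(0,2)
  result₂ = (0 0; 0 2)
Equal? equal; square commutes

Answer: COMMUTES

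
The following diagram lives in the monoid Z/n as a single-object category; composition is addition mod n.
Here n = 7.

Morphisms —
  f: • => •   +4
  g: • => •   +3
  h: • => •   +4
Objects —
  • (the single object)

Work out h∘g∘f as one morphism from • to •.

Answer: +4

Work:
  0 +4≡4 +3≡0 +4≡4  (mod 7)
result: +4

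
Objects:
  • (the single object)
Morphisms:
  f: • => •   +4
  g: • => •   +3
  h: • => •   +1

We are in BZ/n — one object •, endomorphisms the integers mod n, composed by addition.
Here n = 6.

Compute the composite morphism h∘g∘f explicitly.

  0 +4≡4 +3≡1 +1≡2  (mod 6)
composite: +2

Answer: +2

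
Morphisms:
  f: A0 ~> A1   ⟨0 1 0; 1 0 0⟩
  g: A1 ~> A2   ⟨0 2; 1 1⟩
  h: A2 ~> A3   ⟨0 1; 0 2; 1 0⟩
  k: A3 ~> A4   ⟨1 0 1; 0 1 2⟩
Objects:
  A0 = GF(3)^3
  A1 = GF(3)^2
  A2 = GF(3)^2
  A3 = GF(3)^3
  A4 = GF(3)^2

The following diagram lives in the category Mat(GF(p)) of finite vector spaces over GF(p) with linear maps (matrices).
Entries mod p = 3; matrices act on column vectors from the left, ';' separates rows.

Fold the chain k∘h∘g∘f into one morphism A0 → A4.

Answer: ⟨0 1 0; 0 2 0⟩

Trace:
  e0=[1,0,0] f~>[0,1] g~>[2,1] h~>[1,2,2] k~>[0,0]
  e1=[0,1,0] f~>[1,0] g~>[0,1] h~>[1,2,0] k~>[1,2]
  e2=[0,0,1] f~>[0,0] g~>[0,0] h~>[0,0,0] k~>[0,0]
⟦path⟧: ⟨0 1 0; 0 2 0⟩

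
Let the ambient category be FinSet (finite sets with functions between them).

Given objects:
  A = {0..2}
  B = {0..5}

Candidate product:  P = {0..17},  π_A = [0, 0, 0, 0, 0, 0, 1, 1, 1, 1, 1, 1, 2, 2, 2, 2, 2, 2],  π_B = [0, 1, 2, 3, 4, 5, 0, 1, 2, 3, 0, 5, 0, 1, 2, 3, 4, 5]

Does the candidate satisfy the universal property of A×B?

Answer: NOT A VALID PRODUCT — duplicate pair at indices 6,10

Trace:
|A|·|B| = 3·6 = 18;  |P| = 18
Check the pairing map k ↦ (π_A(k), π_B(k)):
  0 -> (0,0)
  1 -> (0,1)
  2 -> (0,2)
  3 -> (0,3)
  4 -> (0,4)
  5 -> (0,5)
  6 -> (1,0)
  7 -> (1,1)
  8 -> (1,2)
  9 -> (1,3)
  10 -> (1,0)  ✗ repeats pair of k=6
  11 -> (1,5)
  12 -> (2,0)
  13 -> (2,1)
  14 -> (2,2)
  15 -> (2,3)
  16 -> (2,4)
  17 -> (2,5)
distinct pairs in image: 17 / 18 needed
  → (1,0) hit at k=6 and k=10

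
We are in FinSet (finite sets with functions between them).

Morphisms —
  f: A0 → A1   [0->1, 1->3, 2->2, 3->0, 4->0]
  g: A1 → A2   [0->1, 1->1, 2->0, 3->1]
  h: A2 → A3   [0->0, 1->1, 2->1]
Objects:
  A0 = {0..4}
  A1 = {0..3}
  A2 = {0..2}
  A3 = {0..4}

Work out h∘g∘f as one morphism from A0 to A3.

Answer: [0->1, 1->1, 2->0, 3->1, 4->1]

Trace:
  0 f→1 g→1 h→1
  1 f→3 g→1 h→1
  2 f→2 g→0 h→0
  3 f→0 g→1 h→1
  4 f→0 g→1 h→1
composite: [0->1, 1->1, 2->0, 3->1, 4->1]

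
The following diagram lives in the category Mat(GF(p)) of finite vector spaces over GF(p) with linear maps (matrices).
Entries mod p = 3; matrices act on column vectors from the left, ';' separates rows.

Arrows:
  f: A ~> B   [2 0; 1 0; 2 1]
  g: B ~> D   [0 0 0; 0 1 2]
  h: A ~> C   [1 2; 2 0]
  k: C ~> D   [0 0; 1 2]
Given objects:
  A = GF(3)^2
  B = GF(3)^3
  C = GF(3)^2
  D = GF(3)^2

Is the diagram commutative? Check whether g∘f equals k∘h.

Path 1 = f;g:
  e0=⟨1,0⟩ f~>⟨2,1,2⟩ g~>⟨0,2⟩
  e1=⟨0,1⟩ f~>⟨0,0,1⟩ g~>⟨0,2⟩
  composite₁ = [0 0; 2 2]
Path 2 = h;k:
  e0=⟨1,0⟩ h~>⟨1,2⟩ k~>⟨0,2⟩
  e1=⟨0,1⟩ h~>⟨2,0⟩ k~>⟨0,2⟩
  composite₂ = [0 0; 2 2]
Equal? YES — commutes

Answer: COMMUTES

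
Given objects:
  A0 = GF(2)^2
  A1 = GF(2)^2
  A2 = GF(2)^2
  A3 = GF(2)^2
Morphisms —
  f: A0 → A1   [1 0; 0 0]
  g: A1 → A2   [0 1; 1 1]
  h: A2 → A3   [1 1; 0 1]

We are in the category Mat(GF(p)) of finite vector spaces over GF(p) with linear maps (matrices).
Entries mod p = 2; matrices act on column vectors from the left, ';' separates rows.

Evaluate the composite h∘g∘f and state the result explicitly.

  e0=⟨1,0⟩ f→⟨1,0⟩ g→⟨0,1⟩ h→⟨1,1⟩
  e1=⟨0,1⟩ f→⟨0,0⟩ g→⟨0,0⟩ h→⟨0,0⟩
⟦path⟧: [1 0; 1 0]

Answer: [1 0; 1 0]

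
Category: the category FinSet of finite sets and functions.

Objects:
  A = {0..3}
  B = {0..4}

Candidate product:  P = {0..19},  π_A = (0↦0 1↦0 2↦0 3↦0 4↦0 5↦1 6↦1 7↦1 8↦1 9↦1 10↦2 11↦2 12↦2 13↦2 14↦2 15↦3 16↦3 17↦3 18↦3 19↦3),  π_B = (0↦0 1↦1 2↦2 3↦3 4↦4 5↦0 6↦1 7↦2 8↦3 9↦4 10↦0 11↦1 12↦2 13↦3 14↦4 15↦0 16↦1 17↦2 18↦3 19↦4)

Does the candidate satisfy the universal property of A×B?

Answer: VALID PRODUCT

Work:
|A|·|B| = 4·5 = 20;  |P| = 20
Check the pairing map k ↦ (π_A(k), π_B(k)):
  0 ↦ (0,0)
  1 ↦ (0,1)
  2 ↦ (0,2)
  3 ↦ (0,3)
  4 ↦ (0,4)
  5 ↦ (1,0)
  6 ↦ (1,1)
  7 ↦ (1,2)
  8 ↦ (1,3)
  9 ↦ (1,4)
  10 ↦ (2,0)
  11 ↦ (2,1)
  12 ↦ (2,2)
  13 ↦ (2,3)
  14 ↦ (2,4)
  15 ↦ (3,0)
  16 ↦ (3,1)
  17 ↦ (3,2)
  18 ↦ (3,3)
  19 ↦ (3,4)
distinct pairs in image: 20 / 20 needed
  → bijection onto A×B; projections well-typed.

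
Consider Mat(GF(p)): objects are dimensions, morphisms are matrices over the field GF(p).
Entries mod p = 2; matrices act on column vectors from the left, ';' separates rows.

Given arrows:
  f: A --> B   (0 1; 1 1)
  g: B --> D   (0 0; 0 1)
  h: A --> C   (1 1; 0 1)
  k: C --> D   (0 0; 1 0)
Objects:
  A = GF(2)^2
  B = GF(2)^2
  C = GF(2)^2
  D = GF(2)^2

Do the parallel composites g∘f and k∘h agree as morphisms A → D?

Answer: COMMUTES

Derivation:
1) trace f;g:
  e0=(1,0) f-->(0,1) g-->(0,1)
  e1=(0,1) f-->(1,1) g-->(0,1)
  ⟦path⟧₁ = (0 0; 1 1)
2) trace h;k:
  e0=(1,0) h-->(1,0) k-->(0,1)
  e1=(0,1) h-->(1,1) k-->(0,1)
  ⟦path⟧₂ = (0 0; 1 1)
Equal? YES — commutes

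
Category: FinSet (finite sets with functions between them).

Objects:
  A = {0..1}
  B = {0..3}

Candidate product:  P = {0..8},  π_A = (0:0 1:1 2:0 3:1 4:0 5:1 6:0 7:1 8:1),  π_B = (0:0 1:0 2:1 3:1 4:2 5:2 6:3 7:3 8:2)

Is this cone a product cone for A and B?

|A|·|B| = 2·4 = 8;  |P| = 9
  → cardinalities differ; no bijection possible.

Answer: NOT A VALID PRODUCT — |P|=9 ≠ |A|·|B|=8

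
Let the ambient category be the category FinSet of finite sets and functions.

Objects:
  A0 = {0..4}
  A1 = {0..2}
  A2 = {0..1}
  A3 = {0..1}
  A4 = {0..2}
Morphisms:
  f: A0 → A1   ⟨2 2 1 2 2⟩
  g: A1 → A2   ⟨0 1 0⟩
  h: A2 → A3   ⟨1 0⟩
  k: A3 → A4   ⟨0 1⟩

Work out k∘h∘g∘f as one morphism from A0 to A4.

  0 f→2 g→0 h→1 k→1
  1 f→2 g→0 h→1 k→1
  2 f→1 g→1 h→0 k→0
  3 f→2 g→0 h→1 k→1
  4 f→2 g→0 h→1 k→1
result: ⟨1 1 0 1 1⟩

Answer: ⟨1 1 0 1 1⟩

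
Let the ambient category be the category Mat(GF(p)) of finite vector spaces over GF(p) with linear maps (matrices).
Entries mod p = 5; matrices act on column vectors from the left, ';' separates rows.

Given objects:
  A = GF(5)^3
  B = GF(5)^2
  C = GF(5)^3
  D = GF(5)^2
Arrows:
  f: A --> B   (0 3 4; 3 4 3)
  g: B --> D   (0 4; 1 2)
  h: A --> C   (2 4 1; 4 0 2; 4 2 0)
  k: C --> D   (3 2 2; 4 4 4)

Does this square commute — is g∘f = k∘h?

Answer: DOES NOT COMMUTE

Trace:
Along f;g (path 1):
  e0=⟨1,0,0⟩ f-->⟨0,3⟩ g-->⟨2,1⟩
  e1=⟨0,1,0⟩ f-->⟨3,4⟩ g-->⟨1,1⟩
  e2=⟨0,0,1⟩ f-->⟨4,3⟩ g-->⟨2,0⟩
  composite₁ = (2 1 2; 1 1 0)
Along h;k (path 2):
  e0=⟨1,0,0⟩ h-->⟨2,4,4⟩ k-->⟨2,0⟩
  e1=⟨0,1,0⟩ h-->⟨4,0,2⟩ k-->⟨1,4⟩
  e2=⟨0,0,1⟩ h-->⟨1,2,0⟩ k-->⟨2,2⟩
  composite₂ = (2 1 2; 0 4 2)
Equal? distinct morphisms ✗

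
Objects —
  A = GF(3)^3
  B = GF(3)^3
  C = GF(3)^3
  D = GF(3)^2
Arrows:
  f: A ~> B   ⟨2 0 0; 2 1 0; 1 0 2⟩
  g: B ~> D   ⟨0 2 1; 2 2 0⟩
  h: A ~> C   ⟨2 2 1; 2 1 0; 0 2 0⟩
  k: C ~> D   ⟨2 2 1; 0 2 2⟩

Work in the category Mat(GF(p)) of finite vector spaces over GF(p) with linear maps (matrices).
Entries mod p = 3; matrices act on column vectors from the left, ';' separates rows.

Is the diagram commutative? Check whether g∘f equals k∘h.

Along f;g (path 1):
  e0=⟨1,0,0⟩ f~>⟨2,2,1⟩ g~>⟨2,2⟩
  e1=⟨0,1,0⟩ f~>⟨0,1,0⟩ g~>⟨2,2⟩
  e2=⟨0,0,1⟩ f~>⟨0,0,2⟩ g~>⟨2,0⟩
  ⟦path⟧₁ = ⟨2 2 2; 2 2 0⟩
Along h;k (path 2):
  e0=⟨1,0,0⟩ h~>⟨2,2,0⟩ k~>⟨2,1⟩
  e1=⟨0,1,0⟩ h~>⟨2,1,2⟩ k~>⟨2,0⟩
  e2=⟨0,0,1⟩ h~>⟨1,0,0⟩ k~>⟨2,0⟩
  ⟦path⟧₂ = ⟨2 2 2; 1 0 0⟩
Equal? differ; not commutative

Answer: DOES NOT COMMUTE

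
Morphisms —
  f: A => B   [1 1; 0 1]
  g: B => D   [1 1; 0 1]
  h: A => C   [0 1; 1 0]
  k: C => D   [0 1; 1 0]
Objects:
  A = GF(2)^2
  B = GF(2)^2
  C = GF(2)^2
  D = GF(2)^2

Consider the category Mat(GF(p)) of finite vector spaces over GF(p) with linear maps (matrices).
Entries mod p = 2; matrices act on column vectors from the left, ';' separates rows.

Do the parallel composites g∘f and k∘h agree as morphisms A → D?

Answer: COMMUTES

Trace:
1) trace f;g:
  e0=(1,0) f=>(1,0) g=>(1,0)
  e1=(0,1) f=>(1,1) g=>(0,1)
  composite₁ = [1 0; 0 1]
2) trace h;k:
  e0=(1,0) h=>(0,1) k=>(1,0)
  e1=(0,1) h=>(1,0) k=>(0,1)
  composite₂ = [1 0; 0 1]
Equal? equal; square commutes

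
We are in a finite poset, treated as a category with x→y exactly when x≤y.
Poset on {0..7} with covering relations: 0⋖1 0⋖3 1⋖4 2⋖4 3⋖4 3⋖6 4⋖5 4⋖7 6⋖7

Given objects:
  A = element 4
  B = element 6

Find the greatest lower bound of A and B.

Common predecessors of 4,6: {0,3}
  0 ⊑ 3
  3 ⊑ 3
glb = 3

Answer: A∧B = 3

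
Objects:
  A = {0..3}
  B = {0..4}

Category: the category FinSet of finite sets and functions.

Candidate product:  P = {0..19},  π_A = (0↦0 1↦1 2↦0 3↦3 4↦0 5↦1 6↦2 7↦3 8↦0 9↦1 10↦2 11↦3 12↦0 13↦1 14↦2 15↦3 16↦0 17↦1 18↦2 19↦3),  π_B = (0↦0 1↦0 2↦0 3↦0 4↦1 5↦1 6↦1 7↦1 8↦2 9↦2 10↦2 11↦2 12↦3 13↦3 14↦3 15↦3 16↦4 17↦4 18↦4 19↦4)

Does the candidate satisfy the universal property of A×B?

|A|·|B| = 4·5 = 20;  |P| = 20
Check the pairing map k ↦ (π_A(k), π_B(k)):
  0 ↦ (0,0)
  1 ↦ (1,0)
  2 ↦ (0,0)  ✗ repeats pair of k=0
  3 ↦ (3,0)
  4 ↦ (0,1)
  5 ↦ (1,1)
  6 ↦ (2,1)
  7 ↦ (3,1)
  8 ↦ (0,2)
  9 ↦ (1,2)
  10 ↦ (2,2)
  11 ↦ (3,2)
  12 ↦ (0,3)
  13 ↦ (1,3)
  14 ↦ (2,3)
  15 ↦ (3,3)
  16 ↦ (0,4)
  17 ↦ (1,4)
  18 ↦ (2,4)
  19 ↦ (3,4)
distinct pairs in image: 19 / 20 needed
  → (0,0) hit at k=0 and k=2

Answer: NOT A VALID PRODUCT — duplicate pair at indices 0,2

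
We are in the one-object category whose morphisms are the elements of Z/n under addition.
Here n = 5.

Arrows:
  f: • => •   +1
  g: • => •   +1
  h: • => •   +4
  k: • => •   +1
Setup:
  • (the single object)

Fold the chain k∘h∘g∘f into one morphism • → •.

Answer: +2

Work:
  0 +1≡1 +1≡2 +4≡1 +1≡2  (mod 5)
composite: +2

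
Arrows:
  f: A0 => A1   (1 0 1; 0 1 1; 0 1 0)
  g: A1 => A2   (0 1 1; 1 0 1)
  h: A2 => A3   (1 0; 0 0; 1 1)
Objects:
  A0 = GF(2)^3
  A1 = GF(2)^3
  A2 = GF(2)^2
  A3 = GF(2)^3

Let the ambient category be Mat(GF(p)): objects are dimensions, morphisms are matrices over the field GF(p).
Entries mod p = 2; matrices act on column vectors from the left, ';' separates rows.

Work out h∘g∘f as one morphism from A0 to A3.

Answer: (0 0 1; 0 0 0; 1 1 0)

Work:
  e0=[1,0,0] f=>[1,0,0] g=>[0,1] h=>[0,0,1]
  e1=[0,1,0] f=>[0,1,1] g=>[0,1] h=>[0,0,1]
  e2=[0,0,1] f=>[1,1,0] g=>[1,1] h=>[1,0,0]
⟦path⟧: (0 0 1; 0 0 0; 1 1 0)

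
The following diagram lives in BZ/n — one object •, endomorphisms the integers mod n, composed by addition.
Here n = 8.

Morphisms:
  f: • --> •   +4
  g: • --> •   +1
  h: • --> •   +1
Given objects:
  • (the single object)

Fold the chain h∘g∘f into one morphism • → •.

  0 +4≡4 +1≡5 +1≡6  (mod 8)
result: +6

Answer: +6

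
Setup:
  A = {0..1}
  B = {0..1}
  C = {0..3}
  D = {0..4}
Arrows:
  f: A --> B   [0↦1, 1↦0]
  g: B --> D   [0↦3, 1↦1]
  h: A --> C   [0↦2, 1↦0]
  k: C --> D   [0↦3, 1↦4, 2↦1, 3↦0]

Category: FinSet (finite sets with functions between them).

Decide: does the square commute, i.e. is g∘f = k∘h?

Answer: COMMUTES

Derivation:
Along f;g (path 1):
  0 f-->1 g-->1
  1 f-->0 g-->3
  ⟦path⟧₁ = [0↦1, 1↦3]
Along h;k (path 2):
  0 h-->2 k-->1
  1 h-->0 k-->3
  ⟦path⟧₂ = [0↦1, 1↦3]
Equal? same morphism ✓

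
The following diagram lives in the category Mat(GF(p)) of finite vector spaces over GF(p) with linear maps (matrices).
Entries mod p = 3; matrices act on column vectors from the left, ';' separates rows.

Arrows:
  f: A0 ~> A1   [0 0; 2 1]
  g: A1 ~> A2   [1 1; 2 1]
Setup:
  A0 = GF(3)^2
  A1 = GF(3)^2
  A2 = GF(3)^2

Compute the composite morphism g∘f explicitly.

  e0=⟨1,0⟩ f~>⟨0,2⟩ g~>⟨2,2⟩
  e1=⟨0,1⟩ f~>⟨0,1⟩ g~>⟨1,1⟩
result: [2 1; 2 1]

Answer: [2 1; 2 1]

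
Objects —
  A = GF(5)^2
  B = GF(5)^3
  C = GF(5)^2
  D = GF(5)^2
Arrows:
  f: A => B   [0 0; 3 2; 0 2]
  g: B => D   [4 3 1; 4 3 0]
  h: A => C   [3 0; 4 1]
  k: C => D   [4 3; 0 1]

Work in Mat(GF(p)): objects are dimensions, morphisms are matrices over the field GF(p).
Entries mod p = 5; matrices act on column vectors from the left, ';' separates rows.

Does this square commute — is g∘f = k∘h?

Along f;g (path 1):
  e0=[1,0] f=>[0,3,0] g=>[4,4]
  e1=[0,1] f=>[0,2,2] g=>[3,1]
  ⟦path⟧₁ = [4 3; 4 1]
Along h;k (path 2):
  e0=[1,0] h=>[3,4] k=>[4,4]
  e1=[0,1] h=>[0,1] k=>[3,1]
  ⟦path⟧₂ = [4 3; 4 1]
Equal? YES — commutes

Answer: COMMUTES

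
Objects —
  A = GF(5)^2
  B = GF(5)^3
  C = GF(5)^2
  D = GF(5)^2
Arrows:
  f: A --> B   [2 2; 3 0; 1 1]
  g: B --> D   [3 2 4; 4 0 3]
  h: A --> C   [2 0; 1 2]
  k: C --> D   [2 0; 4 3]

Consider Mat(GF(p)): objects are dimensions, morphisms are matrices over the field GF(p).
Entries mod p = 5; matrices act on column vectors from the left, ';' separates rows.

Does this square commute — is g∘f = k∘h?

Answer: DOES NOT COMMUTE

Derivation:
Along f;g (path 1):
  e0=⟨1,0⟩ f-->⟨2,3,1⟩ g-->⟨1,1⟩
  e1=⟨0,1⟩ f-->⟨2,0,1⟩ g-->⟨0,1⟩
  ⟦path⟧₁ = [1 0; 1 1]
Along h;k (path 2):
  e0=⟨1,0⟩ h-->⟨2,1⟩ k-->⟨4,1⟩
  e1=⟨0,1⟩ h-->⟨0,2⟩ k-->⟨0,1⟩
  ⟦path⟧₂ = [4 0; 1 1]
Equal? NO — does not commute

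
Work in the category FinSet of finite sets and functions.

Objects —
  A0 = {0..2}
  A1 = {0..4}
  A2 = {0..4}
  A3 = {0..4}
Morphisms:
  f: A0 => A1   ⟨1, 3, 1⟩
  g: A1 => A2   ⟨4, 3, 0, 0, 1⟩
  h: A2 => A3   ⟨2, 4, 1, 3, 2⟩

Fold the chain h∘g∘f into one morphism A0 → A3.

  0 f=>1 g=>3 h=>3
  1 f=>3 g=>0 h=>2
  2 f=>1 g=>3 h=>3
composite: ⟨3, 2, 3⟩

Answer: ⟨3, 2, 3⟩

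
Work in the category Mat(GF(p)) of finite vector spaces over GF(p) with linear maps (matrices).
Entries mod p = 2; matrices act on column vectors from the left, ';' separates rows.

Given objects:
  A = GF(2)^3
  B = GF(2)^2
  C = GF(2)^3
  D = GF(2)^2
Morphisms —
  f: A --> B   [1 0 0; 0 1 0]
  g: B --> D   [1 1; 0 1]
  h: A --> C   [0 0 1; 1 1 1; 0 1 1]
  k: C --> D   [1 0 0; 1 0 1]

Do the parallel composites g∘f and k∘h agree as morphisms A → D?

Path 1 = f;g:
  e0=(1,0,0) f-->(1,0) g-->(1,0)
  e1=(0,1,0) f-->(0,1) g-->(1,1)
  e2=(0,0,1) f-->(0,0) g-->(0,0)
  composite₁ = [1 1 0; 0 1 0]
Path 2 = h;k:
  e0=(1,0,0) h-->(0,1,0) k-->(0,0)
  e1=(0,1,0) h-->(0,1,1) k-->(0,1)
  e2=(0,0,1) h-->(1,1,1) k-->(1,0)
  composite₂ = [0 0 1; 0 1 0]
Equal? distinct morphisms ✗

Answer: DOES NOT COMMUTE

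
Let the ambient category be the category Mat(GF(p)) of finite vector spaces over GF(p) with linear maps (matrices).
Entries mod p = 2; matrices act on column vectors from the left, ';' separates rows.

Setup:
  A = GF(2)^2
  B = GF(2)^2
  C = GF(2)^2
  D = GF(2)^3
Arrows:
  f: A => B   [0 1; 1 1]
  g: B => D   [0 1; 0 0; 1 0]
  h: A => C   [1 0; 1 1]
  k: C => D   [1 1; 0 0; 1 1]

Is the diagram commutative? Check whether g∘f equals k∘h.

Path 1 = f;g:
  e0=⟨1,0⟩ f=>⟨0,1⟩ g=>⟨1,0,0⟩
  e1=⟨0,1⟩ f=>⟨1,1⟩ g=>⟨1,0,1⟩
  result₁ = [1 1; 0 0; 0 1]
Path 2 = h;k:
  e0=⟨1,0⟩ h=>⟨1,1⟩ k=>⟨0,0,0⟩
  e1=⟨0,1⟩ h=>⟨0,1⟩ k=>⟨1,0,1⟩
  result₂ = [0 1; 0 0; 0 1]
Equal? distinct morphisms ✗

Answer: DOES NOT COMMUTE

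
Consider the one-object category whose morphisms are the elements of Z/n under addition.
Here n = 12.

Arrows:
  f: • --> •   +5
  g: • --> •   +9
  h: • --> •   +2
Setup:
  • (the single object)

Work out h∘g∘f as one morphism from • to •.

  0 +5≡5 +9≡2 +2≡4  (mod 12)
composite: +4

Answer: +4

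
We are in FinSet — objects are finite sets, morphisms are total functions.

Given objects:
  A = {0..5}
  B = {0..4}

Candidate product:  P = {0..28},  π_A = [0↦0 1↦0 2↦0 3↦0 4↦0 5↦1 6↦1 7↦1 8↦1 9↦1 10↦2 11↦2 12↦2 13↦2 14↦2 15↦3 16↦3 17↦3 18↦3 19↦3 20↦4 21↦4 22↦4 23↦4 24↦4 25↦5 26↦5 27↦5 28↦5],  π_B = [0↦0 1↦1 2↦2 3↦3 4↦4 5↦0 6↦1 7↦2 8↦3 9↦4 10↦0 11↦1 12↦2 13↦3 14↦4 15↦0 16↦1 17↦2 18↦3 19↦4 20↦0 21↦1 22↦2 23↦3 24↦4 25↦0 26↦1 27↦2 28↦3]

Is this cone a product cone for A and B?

Answer: NOT A VALID PRODUCT — |P|=29 ≠ |A|·|B|=30

Derivation:
|A|·|B| = 6·5 = 30;  |P| = 29
  → cardinalities differ; no bijection possible.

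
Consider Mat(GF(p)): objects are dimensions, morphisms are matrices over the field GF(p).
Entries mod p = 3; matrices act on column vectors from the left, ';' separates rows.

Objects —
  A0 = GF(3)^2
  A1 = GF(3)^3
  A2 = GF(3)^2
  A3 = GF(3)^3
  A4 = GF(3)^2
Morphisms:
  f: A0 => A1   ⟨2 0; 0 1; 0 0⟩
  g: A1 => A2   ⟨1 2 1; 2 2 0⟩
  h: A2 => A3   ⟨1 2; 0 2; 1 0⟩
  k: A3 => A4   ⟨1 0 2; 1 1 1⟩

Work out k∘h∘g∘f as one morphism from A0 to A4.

  e0=(1,0) f=>(2,0,0) g=>(2,1) h=>(1,2,2) k=>(2,2)
  e1=(0,1) f=>(0,1,0) g=>(2,2) h=>(0,1,2) k=>(1,0)
⟦path⟧: ⟨2 1; 2 0⟩

Answer: ⟨2 1; 2 0⟩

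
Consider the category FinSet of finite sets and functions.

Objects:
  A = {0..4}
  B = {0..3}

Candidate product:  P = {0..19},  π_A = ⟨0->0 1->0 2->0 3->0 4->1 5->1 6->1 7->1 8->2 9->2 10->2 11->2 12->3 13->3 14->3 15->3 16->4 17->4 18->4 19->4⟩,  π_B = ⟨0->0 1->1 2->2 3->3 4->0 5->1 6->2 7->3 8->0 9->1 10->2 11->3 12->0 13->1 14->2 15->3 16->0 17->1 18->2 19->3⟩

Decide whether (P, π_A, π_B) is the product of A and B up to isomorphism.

Answer: VALID PRODUCT

Work:
|A|·|B| = 5·4 = 20;  |P| = 20
Check the pairing map k ↦ (π_A(k), π_B(k)):
  0 -> (0,0)
  1 -> (0,1)
  2 -> (0,2)
  3 -> (0,3)
  4 -> (1,0)
  5 -> (1,1)
  6 -> (1,2)
  7 -> (1,3)
  8 -> (2,0)
  9 -> (2,1)
  10 -> (2,2)
  11 -> (2,3)
  12 -> (3,0)
  13 -> (3,1)
  14 -> (3,2)
  15 -> (3,3)
  16 -> (4,0)
  17 -> (4,1)
  18 -> (4,2)
  19 -> (4,3)
distinct pairs in image: 20 / 20 needed
  → bijection onto A×B; projections well-typed.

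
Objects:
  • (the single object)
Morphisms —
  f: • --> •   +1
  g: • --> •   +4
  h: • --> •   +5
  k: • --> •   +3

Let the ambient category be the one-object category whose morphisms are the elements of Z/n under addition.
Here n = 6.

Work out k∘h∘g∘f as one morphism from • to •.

  0 +1≡1 +4≡5 +5≡4 +3≡1  (mod 6)
result: +1

Answer: +1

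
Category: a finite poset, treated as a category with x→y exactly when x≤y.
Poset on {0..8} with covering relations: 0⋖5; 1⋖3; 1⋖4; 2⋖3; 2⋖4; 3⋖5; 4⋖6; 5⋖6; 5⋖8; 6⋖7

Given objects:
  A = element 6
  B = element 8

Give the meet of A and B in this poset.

Answer: A∧B = 5

Derivation:
Common predecessors of 6,8: {0,1,2,3,5}
  0 ⊑ 5
  1 ⊑ 5
  2 ⊑ 5
  3 ⊑ 5
  5 ⊑ 5
glb = 5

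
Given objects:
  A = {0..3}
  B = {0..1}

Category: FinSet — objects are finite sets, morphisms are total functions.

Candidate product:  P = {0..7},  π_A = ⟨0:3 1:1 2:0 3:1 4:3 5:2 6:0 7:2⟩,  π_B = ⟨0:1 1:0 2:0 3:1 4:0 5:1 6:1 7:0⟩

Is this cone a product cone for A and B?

Answer: VALID PRODUCT

Derivation:
|A|·|B| = 4·2 = 8;  |P| = 8
Check the pairing map k ↦ (π_A(k), π_B(k)):
  0 : (3,1)
  1 : (1,0)
  2 : (0,0)
  3 : (1,1)
  4 : (3,0)
  5 : (2,1)
  6 : (0,1)
  7 : (2,0)
distinct pairs in image: 8 / 8 needed
  → bijection onto A×B; projections well-typed.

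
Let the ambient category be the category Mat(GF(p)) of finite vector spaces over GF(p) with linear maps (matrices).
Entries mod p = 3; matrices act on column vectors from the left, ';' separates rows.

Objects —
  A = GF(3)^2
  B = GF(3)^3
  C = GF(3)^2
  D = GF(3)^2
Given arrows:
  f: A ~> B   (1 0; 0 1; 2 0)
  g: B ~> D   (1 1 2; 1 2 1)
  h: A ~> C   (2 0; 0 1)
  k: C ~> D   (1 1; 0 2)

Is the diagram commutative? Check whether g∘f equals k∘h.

Along f;g (path 1):
  e0=[1,0] f~>[1,0,2] g~>[2,0]
  e1=[0,1] f~>[0,1,0] g~>[1,2]
  ⟦path⟧₁ = (2 1; 0 2)
Along h;k (path 2):
  e0=[1,0] h~>[2,0] k~>[2,0]
  e1=[0,1] h~>[0,1] k~>[1,2]
  ⟦path⟧₂ = (2 1; 0 2)
Equal? same morphism ✓

Answer: COMMUTES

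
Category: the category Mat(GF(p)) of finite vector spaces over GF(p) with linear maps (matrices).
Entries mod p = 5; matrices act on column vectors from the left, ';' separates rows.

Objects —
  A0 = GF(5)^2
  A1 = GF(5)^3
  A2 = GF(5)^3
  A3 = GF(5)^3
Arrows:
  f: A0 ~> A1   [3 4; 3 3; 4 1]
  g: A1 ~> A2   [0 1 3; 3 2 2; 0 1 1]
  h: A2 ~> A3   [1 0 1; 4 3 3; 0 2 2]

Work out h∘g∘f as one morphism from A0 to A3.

  e0=(1,0) f~>(3,3,4) g~>(0,3,2) h~>(2,0,0)
  e1=(0,1) f~>(4,3,1) g~>(1,0,4) h~>(0,1,3)
composite: [2 0; 0 1; 0 3]

Answer: [2 0; 0 1; 0 3]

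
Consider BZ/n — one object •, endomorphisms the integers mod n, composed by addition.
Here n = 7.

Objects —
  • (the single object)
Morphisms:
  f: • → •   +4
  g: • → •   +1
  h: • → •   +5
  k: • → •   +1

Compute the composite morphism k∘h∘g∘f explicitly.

Answer: +4

Trace:
  0 +4≡4 +1≡5 +5≡3 +1≡4  (mod 7)
⟦path⟧: +4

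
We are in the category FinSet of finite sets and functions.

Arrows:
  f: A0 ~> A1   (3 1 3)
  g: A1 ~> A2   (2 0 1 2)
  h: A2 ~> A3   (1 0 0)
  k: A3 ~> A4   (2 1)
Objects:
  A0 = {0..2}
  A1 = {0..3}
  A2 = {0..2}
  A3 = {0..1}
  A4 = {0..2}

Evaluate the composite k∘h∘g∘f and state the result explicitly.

Answer: (2 1 2)

Work:
  0 f~>3 g~>2 h~>0 k~>2
  1 f~>1 g~>0 h~>1 k~>1
  2 f~>3 g~>2 h~>0 k~>2
⟦path⟧: (2 1 2)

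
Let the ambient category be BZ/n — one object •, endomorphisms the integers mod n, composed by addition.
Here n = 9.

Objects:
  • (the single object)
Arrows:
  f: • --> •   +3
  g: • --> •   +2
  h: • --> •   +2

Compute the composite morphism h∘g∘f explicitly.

Answer: +7

Derivation:
  0 +3≡3 +2≡5 +2≡7  (mod 9)
⟦path⟧: +7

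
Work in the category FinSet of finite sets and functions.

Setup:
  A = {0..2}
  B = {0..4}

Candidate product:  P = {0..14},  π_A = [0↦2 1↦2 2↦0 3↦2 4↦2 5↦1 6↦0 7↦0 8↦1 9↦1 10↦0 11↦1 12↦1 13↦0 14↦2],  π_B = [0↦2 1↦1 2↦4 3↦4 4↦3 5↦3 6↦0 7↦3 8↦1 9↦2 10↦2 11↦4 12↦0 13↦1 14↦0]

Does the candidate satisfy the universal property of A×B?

|A|·|B| = 3·5 = 15;  |P| = 15
Check the pairing map k ↦ (π_A(k), π_B(k)):
  0 ↦ (2,2)
  1 ↦ (2,1)
  2 ↦ (0,4)
  3 ↦ (2,4)
  4 ↦ (2,3)
  5 ↦ (1,3)
  6 ↦ (0,0)
  7 ↦ (0,3)
  8 ↦ (1,1)
  9 ↦ (1,2)
  10 ↦ (0,2)
  11 ↦ (1,4)
  12 ↦ (1,0)
  13 ↦ (0,1)
  14 ↦ (2,0)
distinct pairs in image: 15 / 15 needed
  → bijection onto A×B; projections well-typed.

Answer: VALID PRODUCT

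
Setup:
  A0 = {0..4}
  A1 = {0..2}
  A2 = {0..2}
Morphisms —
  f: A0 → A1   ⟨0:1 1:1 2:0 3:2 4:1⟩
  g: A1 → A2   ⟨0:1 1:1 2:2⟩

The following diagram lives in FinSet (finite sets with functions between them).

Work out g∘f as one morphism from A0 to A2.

  0 f→1 g→1
  1 f→1 g→1
  2 f→0 g→1
  3 f→2 g→2
  4 f→1 g→1
⟦path⟧: ⟨0:1 1:1 2:1 3:2 4:1⟩

Answer: ⟨0:1 1:1 2:1 3:2 4:1⟩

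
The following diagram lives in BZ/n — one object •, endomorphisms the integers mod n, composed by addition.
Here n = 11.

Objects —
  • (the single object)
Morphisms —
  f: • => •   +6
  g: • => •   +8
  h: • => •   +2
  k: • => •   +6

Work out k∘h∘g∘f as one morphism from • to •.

  0 +6≡6 +8≡3 +2≡5 +6≡0  (mod 11)
composite: +0

Answer: +0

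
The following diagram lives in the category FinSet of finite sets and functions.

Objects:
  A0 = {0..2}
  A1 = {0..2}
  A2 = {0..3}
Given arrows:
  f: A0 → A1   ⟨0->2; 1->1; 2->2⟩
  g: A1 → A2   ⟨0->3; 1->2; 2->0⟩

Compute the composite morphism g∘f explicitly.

  0 f→2 g→0
  1 f→1 g→2
  2 f→2 g→0
composite: ⟨0->0; 1->2; 2->0⟩

Answer: ⟨0->0; 1->2; 2->0⟩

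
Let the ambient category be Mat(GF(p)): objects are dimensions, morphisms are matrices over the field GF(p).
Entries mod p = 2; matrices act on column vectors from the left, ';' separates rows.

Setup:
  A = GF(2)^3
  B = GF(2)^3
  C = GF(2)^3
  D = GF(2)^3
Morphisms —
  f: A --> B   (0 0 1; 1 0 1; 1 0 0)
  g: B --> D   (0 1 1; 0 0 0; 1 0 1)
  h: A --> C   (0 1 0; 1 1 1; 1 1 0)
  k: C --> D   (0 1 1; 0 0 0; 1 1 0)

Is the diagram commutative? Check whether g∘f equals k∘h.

1) trace f;g:
  e0=[1,0,0] f-->[0,1,1] g-->[0,0,1]
  e1=[0,1,0] f-->[0,0,0] g-->[0,0,0]
  e2=[0,0,1] f-->[1,1,0] g-->[1,0,1]
  composite₁ = (0 0 1; 0 0 0; 1 0 1)
2) trace h;k:
  e0=[1,0,0] h-->[0,1,1] k-->[0,0,1]
  e1=[0,1,0] h-->[1,1,1] k-->[0,0,0]
  e2=[0,0,1] h-->[0,1,0] k-->[1,0,1]
  composite₂ = (0 0 1; 0 0 0; 1 0 1)
Equal? equal; square commutes

Answer: COMMUTES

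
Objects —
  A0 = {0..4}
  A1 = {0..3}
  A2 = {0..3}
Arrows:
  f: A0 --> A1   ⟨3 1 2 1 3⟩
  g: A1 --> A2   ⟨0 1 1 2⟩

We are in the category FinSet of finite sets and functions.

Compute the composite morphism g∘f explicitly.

  0 f-->3 g-->2
  1 f-->1 g-->1
  2 f-->2 g-->1
  3 f-->1 g-->1
  4 f-->3 g-->2
⟦path⟧: ⟨2 1 1 1 2⟩

Answer: ⟨2 1 1 1 2⟩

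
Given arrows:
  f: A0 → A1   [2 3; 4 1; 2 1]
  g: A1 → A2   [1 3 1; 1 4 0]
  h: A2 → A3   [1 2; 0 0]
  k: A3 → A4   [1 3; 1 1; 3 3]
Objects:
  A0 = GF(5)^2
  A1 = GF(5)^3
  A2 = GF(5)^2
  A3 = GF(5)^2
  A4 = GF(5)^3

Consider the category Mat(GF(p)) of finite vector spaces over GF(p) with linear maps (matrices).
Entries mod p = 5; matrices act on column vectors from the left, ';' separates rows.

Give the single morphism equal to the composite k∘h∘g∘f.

Answer: [2 1; 2 1; 1 3]

Work:
  e0=⟨1,0⟩ f→⟨2,4,2⟩ g→⟨1,3⟩ h→⟨2,0⟩ k→⟨2,2,1⟩
  e1=⟨0,1⟩ f→⟨3,1,1⟩ g→⟨2,2⟩ h→⟨1,0⟩ k→⟨1,1,3⟩
composite: [2 1; 2 1; 1 3]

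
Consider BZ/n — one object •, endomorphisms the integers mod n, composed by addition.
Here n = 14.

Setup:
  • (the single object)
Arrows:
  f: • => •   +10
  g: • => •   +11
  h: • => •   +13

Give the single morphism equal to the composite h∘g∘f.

  0 +10≡10 +11≡7 +13≡6  (mod 14)
result: +6

Answer: +6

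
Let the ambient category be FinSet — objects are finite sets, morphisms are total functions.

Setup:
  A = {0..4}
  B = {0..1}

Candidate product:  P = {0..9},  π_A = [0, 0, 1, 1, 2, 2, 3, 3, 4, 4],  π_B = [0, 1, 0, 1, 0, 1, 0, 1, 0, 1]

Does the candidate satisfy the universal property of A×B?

Answer: VALID PRODUCT

Work:
|A|·|B| = 5·2 = 10;  |P| = 10
Check the pairing map k ↦ (π_A(k), π_B(k)):
  0 : (0,0)
  1 : (0,1)
  2 : (1,0)
  3 : (1,1)
  4 : (2,0)
  5 : (2,1)
  6 : (3,0)
  7 : (3,1)
  8 : (4,0)
  9 : (4,1)
distinct pairs in image: 10 / 10 needed
  → bijection onto A×B; projections well-typed.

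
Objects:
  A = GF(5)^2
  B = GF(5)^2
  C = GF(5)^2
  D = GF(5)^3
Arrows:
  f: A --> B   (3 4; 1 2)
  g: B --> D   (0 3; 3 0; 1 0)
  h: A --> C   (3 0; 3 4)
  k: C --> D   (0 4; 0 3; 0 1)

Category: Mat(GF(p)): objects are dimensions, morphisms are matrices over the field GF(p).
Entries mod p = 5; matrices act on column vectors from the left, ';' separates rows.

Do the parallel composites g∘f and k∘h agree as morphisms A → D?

Answer: DOES NOT COMMUTE

Derivation:
1) trace f;g:
  e0=⟨1,0⟩ f-->⟨3,1⟩ g-->⟨3,4,3⟩
  e1=⟨0,1⟩ f-->⟨4,2⟩ g-->⟨1,2,4⟩
  ⟦path⟧₁ = (3 1; 4 2; 3 4)
2) trace h;k:
  e0=⟨1,0⟩ h-->⟨3,3⟩ k-->⟨2,4,3⟩
  e1=⟨0,1⟩ h-->⟨0,4⟩ k-->⟨1,2,4⟩
  ⟦path⟧₂ = (2 1; 4 2; 3 4)
Equal? distinct morphisms ✗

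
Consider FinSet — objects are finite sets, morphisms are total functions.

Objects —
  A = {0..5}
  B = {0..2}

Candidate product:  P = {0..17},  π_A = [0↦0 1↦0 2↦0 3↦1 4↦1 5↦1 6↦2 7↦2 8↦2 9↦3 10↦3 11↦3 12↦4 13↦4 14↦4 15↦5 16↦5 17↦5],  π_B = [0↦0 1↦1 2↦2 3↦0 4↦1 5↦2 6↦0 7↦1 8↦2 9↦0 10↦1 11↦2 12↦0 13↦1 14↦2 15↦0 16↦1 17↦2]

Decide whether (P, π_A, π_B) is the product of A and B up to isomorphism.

|A|·|B| = 6·3 = 18;  |P| = 18
Check the pairing map k ↦ (π_A(k), π_B(k)):
  0 ↦ (0,0)
  1 ↦ (0,1)
  2 ↦ (0,2)
  3 ↦ (1,0)
  4 ↦ (1,1)
  5 ↦ (1,2)
  6 ↦ (2,0)
  7 ↦ (2,1)
  8 ↦ (2,2)
  9 ↦ (3,0)
  10 ↦ (3,1)
  11 ↦ (3,2)
  12 ↦ (4,0)
  13 ↦ (4,1)
  14 ↦ (4,2)
  15 ↦ (5,0)
  16 ↦ (5,1)
  17 ↦ (5,2)
distinct pairs in image: 18 / 18 needed
  → bijection onto A×B; projections well-typed.

Answer: VALID PRODUCT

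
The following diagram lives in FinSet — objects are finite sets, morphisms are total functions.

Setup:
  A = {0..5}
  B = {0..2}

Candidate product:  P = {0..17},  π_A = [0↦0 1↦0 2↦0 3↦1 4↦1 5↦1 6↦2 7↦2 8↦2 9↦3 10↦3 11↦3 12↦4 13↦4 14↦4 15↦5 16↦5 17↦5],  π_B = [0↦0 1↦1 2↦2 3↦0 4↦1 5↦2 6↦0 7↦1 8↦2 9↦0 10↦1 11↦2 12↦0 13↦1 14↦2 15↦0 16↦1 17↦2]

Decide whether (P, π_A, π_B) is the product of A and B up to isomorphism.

|A|·|B| = 6·3 = 18;  |P| = 18
Check the pairing map k ↦ (π_A(k), π_B(k)):
  0 ↦ (0,0)
  1 ↦ (0,1)
  2 ↦ (0,2)
  3 ↦ (1,0)
  4 ↦ (1,1)
  5 ↦ (1,2)
  6 ↦ (2,0)
  7 ↦ (2,1)
  8 ↦ (2,2)
  9 ↦ (3,0)
  10 ↦ (3,1)
  11 ↦ (3,2)
  12 ↦ (4,0)
  13 ↦ (4,1)
  14 ↦ (4,2)
  15 ↦ (5,0)
  16 ↦ (5,1)
  17 ↦ (5,2)
distinct pairs in image: 18 / 18 needed
  → bijection onto A×B; projections well-typed.

Answer: VALID PRODUCT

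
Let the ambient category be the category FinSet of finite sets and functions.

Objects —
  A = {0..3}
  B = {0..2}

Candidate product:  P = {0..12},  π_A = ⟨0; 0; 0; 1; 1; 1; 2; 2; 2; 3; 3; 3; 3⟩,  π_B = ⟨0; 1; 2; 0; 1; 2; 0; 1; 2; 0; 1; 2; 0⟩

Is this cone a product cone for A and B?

|A|·|B| = 4·3 = 12;  |P| = 13
  → cardinalities differ; no bijection possible.

Answer: NOT A VALID PRODUCT — |P|=13 ≠ |A|·|B|=12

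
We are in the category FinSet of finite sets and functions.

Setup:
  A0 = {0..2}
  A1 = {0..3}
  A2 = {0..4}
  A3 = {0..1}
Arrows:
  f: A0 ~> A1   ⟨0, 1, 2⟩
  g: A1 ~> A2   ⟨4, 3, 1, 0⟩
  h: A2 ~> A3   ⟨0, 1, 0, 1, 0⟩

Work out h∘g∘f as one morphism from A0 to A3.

Answer: ⟨0, 1, 1⟩

Trace:
  0 f~>0 g~>4 h~>0
  1 f~>1 g~>3 h~>1
  2 f~>2 g~>1 h~>1
result: ⟨0, 1, 1⟩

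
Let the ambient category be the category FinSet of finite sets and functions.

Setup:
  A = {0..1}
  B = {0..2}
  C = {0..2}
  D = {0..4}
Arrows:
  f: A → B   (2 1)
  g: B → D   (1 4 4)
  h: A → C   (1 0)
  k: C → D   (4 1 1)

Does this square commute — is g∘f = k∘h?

Answer: DOES NOT COMMUTE

Work:
1) trace f;g:
  0 f→2 g→4
  1 f→1 g→4
  ⟦path⟧₁ = (4 4)
2) trace h;k:
  0 h→1 k→1
  1 h→0 k→4
  ⟦path⟧₂ = (1 4)
Equal? NO — does not commute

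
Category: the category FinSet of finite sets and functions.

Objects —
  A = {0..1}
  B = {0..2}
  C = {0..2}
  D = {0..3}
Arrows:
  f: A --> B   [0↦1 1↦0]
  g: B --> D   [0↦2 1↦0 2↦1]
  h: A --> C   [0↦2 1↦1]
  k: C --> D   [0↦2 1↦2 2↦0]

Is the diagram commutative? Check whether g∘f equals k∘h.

Answer: COMMUTES

Derivation:
Path 1 = f;g:
  0 f-->1 g-->0
  1 f-->0 g-->2
  composite₁ = [0↦0 1↦2]
Path 2 = h;k:
  0 h-->2 k-->0
  1 h-->1 k-->2
  composite₂ = [0↦0 1↦2]
Equal? YES — commutes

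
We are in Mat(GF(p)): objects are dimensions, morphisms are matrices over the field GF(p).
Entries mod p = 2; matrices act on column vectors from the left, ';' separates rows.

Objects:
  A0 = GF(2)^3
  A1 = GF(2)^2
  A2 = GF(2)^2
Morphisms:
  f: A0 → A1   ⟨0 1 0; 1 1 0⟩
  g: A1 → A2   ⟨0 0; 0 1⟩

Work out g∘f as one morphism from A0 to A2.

Answer: ⟨0 0 0; 1 1 0⟩

Derivation:
  e0=[1,0,0] f→[0,1] g→[0,1]
  e1=[0,1,0] f→[1,1] g→[0,1]
  e2=[0,0,1] f→[0,0] g→[0,0]
⟦path⟧: ⟨0 0 0; 1 1 0⟩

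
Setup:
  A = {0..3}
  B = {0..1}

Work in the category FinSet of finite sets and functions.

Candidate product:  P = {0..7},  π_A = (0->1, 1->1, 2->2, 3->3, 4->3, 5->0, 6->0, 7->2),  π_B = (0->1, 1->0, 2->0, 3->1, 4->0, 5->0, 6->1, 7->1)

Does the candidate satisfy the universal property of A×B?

Answer: VALID PRODUCT

Work:
|A|·|B| = 4·2 = 8;  |P| = 8
Check the pairing map k ↦ (π_A(k), π_B(k)):
  0 -> (1,1)
  1 -> (1,0)
  2 -> (2,0)
  3 -> (3,1)
  4 -> (3,0)
  5 -> (0,0)
  6 -> (0,1)
  7 -> (2,1)
distinct pairs in image: 8 / 8 needed
  → bijection onto A×B; projections well-typed.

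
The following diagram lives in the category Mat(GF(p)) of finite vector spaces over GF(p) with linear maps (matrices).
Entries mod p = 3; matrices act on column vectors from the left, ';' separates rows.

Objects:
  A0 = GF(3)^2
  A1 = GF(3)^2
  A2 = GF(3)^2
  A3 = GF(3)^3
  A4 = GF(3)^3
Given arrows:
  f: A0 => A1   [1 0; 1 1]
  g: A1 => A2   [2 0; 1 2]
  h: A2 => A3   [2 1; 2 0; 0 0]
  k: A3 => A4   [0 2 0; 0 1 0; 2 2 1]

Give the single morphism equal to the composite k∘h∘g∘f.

Answer: [2 0; 1 0; 1 1]

Work:
  e0=⟨1,0⟩ f=>⟨1,1⟩ g=>⟨2,0⟩ h=>⟨1,1,0⟩ k=>⟨2,1,1⟩
  e1=⟨0,1⟩ f=>⟨0,1⟩ g=>⟨0,2⟩ h=>⟨2,0,0⟩ k=>⟨0,0,1⟩
composite: [2 0; 1 0; 1 1]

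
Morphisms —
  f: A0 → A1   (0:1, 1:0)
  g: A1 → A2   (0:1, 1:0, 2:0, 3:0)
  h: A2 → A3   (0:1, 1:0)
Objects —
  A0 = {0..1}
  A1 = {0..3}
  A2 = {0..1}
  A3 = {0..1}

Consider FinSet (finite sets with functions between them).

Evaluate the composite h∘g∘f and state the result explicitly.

Answer: (0:1, 1:0)

Trace:
  0 f→1 g→0 h→1
  1 f→0 g→1 h→0
composite: (0:1, 1:0)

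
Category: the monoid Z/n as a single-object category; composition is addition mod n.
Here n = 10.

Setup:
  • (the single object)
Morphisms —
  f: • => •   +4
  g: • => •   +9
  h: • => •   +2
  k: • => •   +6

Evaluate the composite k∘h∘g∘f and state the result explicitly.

Answer: +1

Work:
  0 +4≡4 +9≡3 +2≡5 +6≡1  (mod 10)
⟦path⟧: +1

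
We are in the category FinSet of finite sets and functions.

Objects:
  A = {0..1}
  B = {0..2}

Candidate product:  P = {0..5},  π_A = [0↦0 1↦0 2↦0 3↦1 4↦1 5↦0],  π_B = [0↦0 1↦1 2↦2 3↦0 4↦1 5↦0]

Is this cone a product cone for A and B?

|A|·|B| = 2·3 = 6;  |P| = 6
Check the pairing map k ↦ (π_A(k), π_B(k)):
  0 ↦ (0,0)
  1 ↦ (0,1)
  2 ↦ (0,2)
  3 ↦ (1,0)
  4 ↦ (1,1)
  5 ↦ (0,0)  ✗ repeats pair of k=0
distinct pairs in image: 5 / 6 needed
  → (0,0) hit at k=0 and k=5

Answer: NOT A VALID PRODUCT — duplicate pair at indices 0,5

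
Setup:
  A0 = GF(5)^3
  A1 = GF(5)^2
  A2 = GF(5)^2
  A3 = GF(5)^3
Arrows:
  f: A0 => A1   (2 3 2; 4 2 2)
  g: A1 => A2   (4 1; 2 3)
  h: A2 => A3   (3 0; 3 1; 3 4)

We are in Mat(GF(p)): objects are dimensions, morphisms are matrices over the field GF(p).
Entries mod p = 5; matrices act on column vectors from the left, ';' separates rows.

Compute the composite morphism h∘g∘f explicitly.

Answer: (1 2 0; 2 4 0; 0 0 0)

Work:
  e0=⟨1,0,0⟩ f=>⟨2,4⟩ g=>⟨2,1⟩ h=>⟨1,2,0⟩
  e1=⟨0,1,0⟩ f=>⟨3,2⟩ g=>⟨4,2⟩ h=>⟨2,4,0⟩
  e2=⟨0,0,1⟩ f=>⟨2,2⟩ g=>⟨0,0⟩ h=>⟨0,0,0⟩
⟦path⟧: (1 2 0; 2 4 0; 0 0 0)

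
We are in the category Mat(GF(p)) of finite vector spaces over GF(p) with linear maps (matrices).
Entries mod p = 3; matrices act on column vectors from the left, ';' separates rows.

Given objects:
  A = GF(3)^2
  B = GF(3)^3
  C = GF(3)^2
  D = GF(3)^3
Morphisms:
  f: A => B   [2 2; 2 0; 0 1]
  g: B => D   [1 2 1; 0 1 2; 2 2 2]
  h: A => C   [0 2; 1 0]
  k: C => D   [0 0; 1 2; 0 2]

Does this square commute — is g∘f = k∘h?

Path 1 = f;g:
  e0=⟨1,0⟩ f=>⟨2,2,0⟩ g=>⟨0,2,2⟩
  e1=⟨0,1⟩ f=>⟨2,0,1⟩ g=>⟨0,2,0⟩
  composite₁ = [0 0; 2 2; 2 0]
Path 2 = h;k:
  e0=⟨1,0⟩ h=>⟨0,1⟩ k=>⟨0,2,2⟩
  e1=⟨0,1⟩ h=>⟨2,0⟩ k=>⟨0,2,0⟩
  composite₂ = [0 0; 2 2; 2 0]
Equal? same morphism ✓

Answer: COMMUTES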